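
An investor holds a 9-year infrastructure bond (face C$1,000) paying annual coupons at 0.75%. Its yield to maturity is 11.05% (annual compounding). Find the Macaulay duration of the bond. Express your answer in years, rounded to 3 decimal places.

8.549 years

Periodic yield y = 0.1105. Discount each cash flow and weight by its year:
  t   CF        PV=CF/(1+0.1105)^t    t·PV
  1         7.50         6.7537         6.7537
  2         7.50         6.0817        12.1634
  3         7.50         5.4765        16.4296
  4         7.50         4.9316        19.7264
  5         7.50         4.4409        22.2044
  6         7.50         3.9990        23.9939
  7         7.50         3.6011        25.2075
  8         7.50         3.2427        25.9420
  9     1,007.50       392.2636     3,530.3722
  Σ                    430.7908     3,682.7930
Price P = Σ PV = 430.7908.
Macaulay duration = Σ(t·PV) / P = 3,682.7930 / 430.7908 = 8.54891 years.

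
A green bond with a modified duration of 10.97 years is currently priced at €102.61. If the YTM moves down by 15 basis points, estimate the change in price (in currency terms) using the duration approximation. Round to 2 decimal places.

+€1.69

Duration approximation: ΔP/P ≈ -D_mod · Δy = -10.97 × (-0.0015) = +0.016455.
ΔP ≈ 102.61 × (+0.016455) = +1.68844755.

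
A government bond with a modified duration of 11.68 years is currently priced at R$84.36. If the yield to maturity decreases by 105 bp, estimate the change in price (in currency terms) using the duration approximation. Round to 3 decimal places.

Duration approximation: ΔP/P ≈ -D_mod · Δy = -11.68 × (-0.0105) = +0.122640.
ΔP ≈ 84.36 × (+0.122640) = +10.3459104.

+R$10.346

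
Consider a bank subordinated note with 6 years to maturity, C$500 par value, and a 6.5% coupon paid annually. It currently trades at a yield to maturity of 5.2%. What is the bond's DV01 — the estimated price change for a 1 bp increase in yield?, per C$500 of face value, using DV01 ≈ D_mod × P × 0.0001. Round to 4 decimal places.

Periodic yield y = 0.052.
  t   CF        PV=CF/(1+0.052)^t    t·PV
  1        32.50        30.8935        30.8935
  2        32.50        29.3665        58.7330
  3        32.50        27.9149        83.7447
  4        32.50        26.5351       106.1403
  5        32.50        25.2235       126.1173
  6       532.50       392.8486     2,357.0914
  Σ                    532.7820     2,762.7202
P = 532.7820; D_Mac = 5.18546 yrs; D_mod = 4.92915 yrs.
DV01 ≈ 4.92915 × 532.7820 × 0.0001 = 0.262616.

C$0.2626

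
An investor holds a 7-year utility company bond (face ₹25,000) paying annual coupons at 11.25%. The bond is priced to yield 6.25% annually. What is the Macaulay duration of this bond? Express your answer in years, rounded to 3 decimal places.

5.419 years

Periodic yield y = 0.0625. Discount each cash flow and weight by its year:
  t   CF        PV=CF/(1+0.0625)^t    t·PV
  1     2,812.50     2,647.0588     2,647.0588
  2     2,812.50     2,491.3495     4,982.6990
  3     2,812.50     2,344.7995     7,034.3985
  4     2,812.50     2,206.8701     8,827.4805
  5     2,812.50     2,077.0542    10,385.2712
  6     2,812.50     1,954.8746    11,729.2475
  7    27,812.50    18,194.3882   127,360.7176
  Σ                 31,916.3950   172,966.8731
Price P = Σ PV = 31,916.3950.
Macaulay duration = Σ(t·PV) / P = 172,966.8731 / 31,916.3950 = 5.41937 years.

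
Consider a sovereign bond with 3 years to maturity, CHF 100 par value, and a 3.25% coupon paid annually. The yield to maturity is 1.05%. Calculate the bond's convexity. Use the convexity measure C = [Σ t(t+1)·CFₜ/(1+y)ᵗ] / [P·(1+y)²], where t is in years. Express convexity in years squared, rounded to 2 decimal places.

11.28

With y = 0.0105:
  t   CF        PV=CF/(1+0.0105)^t    t·PV        t(t+1)·PV
  1         3.25         3.2162         3.2162           6.4325
  2         3.25         3.1828         6.3656          19.0969
  3       103.25       100.0647       300.1942       1,200.7770
  Σ                    106.4638       309.7761       1,226.3063
P = 106.4638.
Convexity = Σ t(t+1)·PV / [P·(1+y)²] = 1,226.3063 / (106.4638 × 1.021110) = 11.28040.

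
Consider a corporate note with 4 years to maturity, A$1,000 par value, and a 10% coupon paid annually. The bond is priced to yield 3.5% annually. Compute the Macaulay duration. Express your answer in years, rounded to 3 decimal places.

Periodic yield y = 0.035. Discount each cash flow and weight by its year:
  t   CF        PV=CF/(1+0.035)^t    t·PV
  1       100.00        96.6184        96.6184
  2       100.00        93.3511       186.7021
  3       100.00        90.1943       270.5828
  4     1,100.00       958.5865     3,834.3458
  Σ                  1,238.7501     4,388.2491
Price P = Σ PV = 1,238.7501.
Macaulay duration = Σ(t·PV) / P = 4,388.2491 / 1,238.7501 = 3.54248 years.

3.542 years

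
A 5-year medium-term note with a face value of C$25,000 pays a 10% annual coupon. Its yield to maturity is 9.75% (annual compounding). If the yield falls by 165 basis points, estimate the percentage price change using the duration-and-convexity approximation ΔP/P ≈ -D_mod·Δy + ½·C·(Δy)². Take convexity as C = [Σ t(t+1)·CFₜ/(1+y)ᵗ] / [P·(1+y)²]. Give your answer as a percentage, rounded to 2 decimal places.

+6.54%

With y = 0.0975:
  t   CF        PV=CF/(1+0.0975)^t    t·PV        t(t+1)·PV
  1     2,500.00     2,277.9043     2,277.9043       4,555.8087
  2     2,500.00     2,075.5393     4,151.0785      12,453.2355
  3     2,500.00     1,891.1519     5,673.4558      22,693.8232
  4     2,500.00     1,723.1453     6,892.5811      34,462.9055
  5    27,500.00    17,270.7043    86,353.5217     518,121.1299
  Σ                 25,238.4451   105,348.5414     592,286.9028
P = 25,238.4451; D_Mac = 4.17413 yrs; D_mod = 3.80331 yrs; C = 19.48321.
Duration effect: -3.80331 × (-0.0165) = +0.062755
Convexity effect: 0.5 × 19.48321 × (-0.0165)² = +0.0026522
ΔP/P ≈ +0.062755 + 0.0026522 = +0.065407 = +6.5407%.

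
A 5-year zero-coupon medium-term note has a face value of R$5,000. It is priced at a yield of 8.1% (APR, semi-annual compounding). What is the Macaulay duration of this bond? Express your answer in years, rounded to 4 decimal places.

A zero-coupon bond has a single cash flow at maturity, so its Macaulay duration equals its maturity: 5 years.
(Equivalently: 10 semi-annual periods ÷ 2 = 5 years.)

5.0000 years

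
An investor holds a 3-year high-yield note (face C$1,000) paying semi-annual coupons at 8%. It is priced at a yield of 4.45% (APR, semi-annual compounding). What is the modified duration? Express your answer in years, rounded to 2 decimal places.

2.68 years

Periodic yield y = 0.02225. First find Macaulay duration:
  t   CF        PV=CF/(1+0.02225)^t    t·PV
  1        40.00        39.1294        39.1294
  2        40.00        38.2777        76.5554
  3        40.00        37.4446       112.3337
  4        40.00        36.6295       146.5182
  5        40.00        35.8323       179.1614
  6     1,040.00       911.3614     5,468.1683
  Σ                  1,098.6748     6,021.8663
P = 1,098.6748; Macaulay duration = 6,021.8663 / 1,098.6748 = 5.48103 half-year periods = 2.74051 years.
Modified duration = D_Mac / (1 + y) = 2.74051 / 1.02225 = 2.68086 years.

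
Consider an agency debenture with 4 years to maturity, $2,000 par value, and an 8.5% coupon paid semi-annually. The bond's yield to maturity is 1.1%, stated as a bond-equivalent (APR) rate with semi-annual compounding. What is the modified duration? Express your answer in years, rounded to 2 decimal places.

Periodic yield y = 0.0055. First find Macaulay duration:
  t   CF        PV=CF/(1+0.0055)^t    t·PV
  1        85.00        84.5351        84.5351
  2        85.00        84.0727       168.1453
  3        85.00        83.6128       250.8384
  4        85.00        83.1554       332.6217
  5        85.00        82.7006       413.5029
  6        85.00        82.2482       493.4893
  7        85.00        81.7983       572.5883
  8     2,085.00     1,995.4896    15,963.9165
  Σ                  2,577.6126    18,279.6374
P = 2,577.6126; Macaulay duration = 18,279.6374 / 2,577.6126 = 7.09169 half-year periods = 3.54585 years.
Modified duration = D_Mac / (1 + y) = 3.54585 / 1.0055 = 3.52645 years.

3.53 years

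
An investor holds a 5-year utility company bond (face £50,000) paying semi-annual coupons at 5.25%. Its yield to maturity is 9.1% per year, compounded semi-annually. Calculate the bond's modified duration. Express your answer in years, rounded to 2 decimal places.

4.21 years

Periodic yield y = 0.0455. First find Macaulay duration:
  t   CF        PV=CF/(1+0.0455)^t    t·PV
  1     1,312.50     1,255.3802     1,255.3802
  2     1,312.50     1,200.7462     2,401.4925
  3     1,312.50     1,148.4900     3,445.4699
  4     1,312.50     1,098.5078     4,394.0314
  5     1,312.50     1,050.7010     5,253.5048
  6     1,312.50     1,004.9746     6,029.8477
  7     1,312.50       961.2383     6,728.6679
  8     1,312.50       919.4053     7,355.2426
  9     1,312.50       879.3929     7,914.5365
  10   51,312.50    32,883.8609   328,838.6094
  Σ                 42,402.6973   373,616.7827
P = 42,402.6973; Macaulay duration = 373,616.7827 / 42,402.6973 = 8.81116 half-year periods = 4.40558 years.
Modified duration = D_Mac / (1 + y) = 4.40558 / 1.0455 = 4.21385 years.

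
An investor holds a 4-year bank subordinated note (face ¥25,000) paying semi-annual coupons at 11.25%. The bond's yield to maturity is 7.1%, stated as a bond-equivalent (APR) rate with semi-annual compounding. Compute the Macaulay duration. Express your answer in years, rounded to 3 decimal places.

3.378 years

Periodic yield y = 0.0355. Discount each cash flow and weight by its period:
  t   CF        PV=CF/(1+0.0355)^t    t·PV
  1     1,406.25     1,358.0396     1,358.0396
  2     1,406.25     1,311.4820     2,622.9640
  3     1,406.25     1,266.5205     3,799.5615
  4     1,406.25     1,223.1004     4,892.4018
  5     1,406.25     1,181.1689     5,905.8447
  6     1,406.25     1,140.6750     6,844.0499
  7     1,406.25     1,101.5693     7,710.9849
  8    26,406.25    19,975.8793   159,807.0342
  Σ                 28,558.4350   192,940.8806
Price P = Σ PV = 28,558.4350.
Macaulay duration = Σ(t·PV) / P = 192,940.8806 / 28,558.4350 = 6.75600 half-year periods.
In years: 6.75600 / 2 = 3.37800 years.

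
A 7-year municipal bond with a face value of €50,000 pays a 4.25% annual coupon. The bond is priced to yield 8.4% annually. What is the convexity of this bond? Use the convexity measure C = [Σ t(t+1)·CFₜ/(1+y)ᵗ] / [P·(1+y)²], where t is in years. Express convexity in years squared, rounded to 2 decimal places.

39.43

With y = 0.084:
  t   CF        PV=CF/(1+0.084)^t    t·PV        t(t+1)·PV
  1     2,125.00     1,960.3321     1,960.3321       3,920.6642
  2     2,125.00     1,808.4244     3,616.8489      10,850.5467
  3     2,125.00     1,668.2882     5,004.8647      20,019.4589
  4     2,125.00     1,539.0113     6,156.0452      30,780.2258
  5     2,125.00     1,419.7521     7,098.7606      42,592.5634
  6     2,125.00     1,309.7344     7,858.4065      55,008.8457
  7    52,125.00    29,637.4676   207,462.2734   1,659,698.1870
  Σ                 39,343.0102   239,157.5313   1,822,870.4915
P = 39,343.0102.
Convexity = Σ t(t+1)·PV / [P·(1+y)²] = 1,822,870.4915 / (39,343.0102 × 1.175056) = 39.43026.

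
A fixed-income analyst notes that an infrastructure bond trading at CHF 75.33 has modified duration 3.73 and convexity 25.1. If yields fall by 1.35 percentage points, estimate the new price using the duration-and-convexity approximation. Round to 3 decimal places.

CHF 79.296

Duration effect: -D_mod·Δy = -3.73 × (-0.0135) = +0.050355
Convexity effect: ½·C·(Δy)² = 0.5 × 25.1 × (-0.0135)² = +0.0022872375
ΔP/P ≈ +0.050355 + 0.0022872375 = +0.0526422375
New price ≈ 75.33 × (1 + 0.0526422375) = 79.295539750875.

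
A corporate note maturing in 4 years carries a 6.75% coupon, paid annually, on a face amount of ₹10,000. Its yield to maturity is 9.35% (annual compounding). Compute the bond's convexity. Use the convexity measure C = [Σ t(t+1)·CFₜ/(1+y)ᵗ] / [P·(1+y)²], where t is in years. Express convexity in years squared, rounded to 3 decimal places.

14.614

With y = 0.0935:
  t   CF        PV=CF/(1+0.0935)^t    t·PV        t(t+1)·PV
  1       675.00       617.2840       617.2840       1,234.5679
  2       675.00       564.5029     1,129.0059       3,387.0176
  3       675.00       516.2350     1,548.7049       6,194.8195
  4    10,675.00     7,466.0816    29,864.3265     149,321.6327
  Σ                  9,164.1035    33,159.3212     160,138.0376
P = 9,164.1035.
Convexity = Σ t(t+1)·PV / [P·(1+y)²] = 160,138.0376 / (9,164.1035 × 1.195742) = 14.61393.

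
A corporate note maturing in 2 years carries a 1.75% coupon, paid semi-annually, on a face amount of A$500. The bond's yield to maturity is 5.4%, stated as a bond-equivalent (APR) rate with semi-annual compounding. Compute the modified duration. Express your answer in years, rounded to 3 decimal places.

1.921 years

Periodic yield y = 0.027. First find Macaulay duration:
  t   CF        PV=CF/(1+0.027)^t    t·PV
  1        4.375         4.2600         4.2600
  2        4.375         4.1480         8.2960
  3        4.375         4.0389        12.1168
  4      504.375       453.3898     1,813.5593
  Σ                    465.8367     1,838.2321
P = 465.8367; Macaulay duration = 1,838.2321 / 465.8367 = 3.94609 half-year periods = 1.97304 years.
Modified duration = D_Mac / (1 + y) = 1.97304 / 1.027 = 1.92117 years.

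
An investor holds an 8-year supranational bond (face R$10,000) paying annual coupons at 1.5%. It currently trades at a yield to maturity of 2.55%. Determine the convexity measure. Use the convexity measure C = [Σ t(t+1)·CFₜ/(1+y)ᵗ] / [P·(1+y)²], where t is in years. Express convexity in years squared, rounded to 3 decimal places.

63.684

With y = 0.0255:
  t   CF        PV=CF/(1+0.0255)^t    t·PV        t(t+1)·PV
  1       150.00       146.2701       146.2701         292.5402
  2       150.00       142.6330       285.2659         855.7978
  3       150.00       139.0863       417.2588       1,669.0353
  4       150.00       135.6278       542.5111       2,712.5553
  5       150.00       132.2553       661.2763       3,967.6576
  6       150.00       128.9666       773.7996       5,416.5975
  7       150.00       125.7597       880.3181       7,042.5450
  8    10,150.00     8,298.1394    66,385.1150     597,466.0346
  Σ                  9,248.7381    70,091.8149     619,422.7633
P = 9,248.7381.
Convexity = Σ t(t+1)·PV / [P·(1+y)²] = 619,422.7633 / (9,248.7381 × 1.051650) = 63.68444.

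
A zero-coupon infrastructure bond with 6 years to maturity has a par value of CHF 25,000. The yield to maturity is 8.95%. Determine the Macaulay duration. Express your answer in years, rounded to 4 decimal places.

6.0000 years

A zero-coupon bond has a single cash flow at maturity, so its Macaulay duration equals its maturity: 6 years.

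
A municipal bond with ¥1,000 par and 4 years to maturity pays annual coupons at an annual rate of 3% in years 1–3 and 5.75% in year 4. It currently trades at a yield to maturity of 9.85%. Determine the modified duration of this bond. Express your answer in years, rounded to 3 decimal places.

Periodic yield y = 0.0985. First find Macaulay duration:
  t   CF        PV=CF/(1+0.0985)^t    t·PV
  1        30.00        27.3100        27.3100
  2        30.00        24.8611        49.7223
  3        30.00        22.6319        67.8957
  4     1,057.50       726.2399     2,904.9598
  Σ                    801.0430     3,049.8877
P = 801.0430; Macaulay duration = 3,049.8877 / 801.0430 = 3.80740 years.
Modified duration = D_Mac / (1 + y) = 3.80740 / 1.0985 = 3.46600 years.

3.466 years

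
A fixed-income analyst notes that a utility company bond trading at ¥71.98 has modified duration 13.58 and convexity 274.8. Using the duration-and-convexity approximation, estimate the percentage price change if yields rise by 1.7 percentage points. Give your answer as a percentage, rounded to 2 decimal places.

Duration effect: -D_mod·Δy = -13.58 × (+0.017) = -0.230860
Convexity effect: ½·C·(Δy)² = 0.5 × 274.8 × (0.017)² = +0.0397086
ΔP/P ≈ -0.230860 + 0.0397086 = -0.1911514
= -19.11514%.

-19.12%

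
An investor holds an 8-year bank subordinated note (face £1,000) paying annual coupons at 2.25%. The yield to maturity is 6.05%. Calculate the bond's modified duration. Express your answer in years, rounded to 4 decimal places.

Periodic yield y = 0.0605. First find Macaulay duration:
  t   CF        PV=CF/(1+0.0605)^t    t·PV
  1        22.50        21.2164        21.2164
  2        22.50        20.0060        40.0121
  3        22.50        18.8647        56.5942
  4        22.50        17.7885        71.1541
  5        22.50        16.7737        83.8686
  6        22.50        15.8168        94.9008
  7        22.50        14.9145       104.4013
  8     1,022.50       639.1134     5,112.9073
  Σ                    764.4941     5,585.0547
P = 764.4941; Macaulay duration = 5,585.0547 / 764.4941 = 7.30556 years.
Modified duration = D_Mac / (1 + y) = 7.30556 / 1.0605 = 6.88878 years.

6.8888 years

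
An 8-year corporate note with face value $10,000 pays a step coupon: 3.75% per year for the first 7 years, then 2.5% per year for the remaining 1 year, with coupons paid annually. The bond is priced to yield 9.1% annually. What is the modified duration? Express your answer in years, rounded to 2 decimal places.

6.26 years

Periodic yield y = 0.091. First find Macaulay duration:
  t   CF        PV=CF/(1+0.091)^t    t·PV
  1       375.00       343.7214       343.7214
  2       375.00       315.0517       630.1033
  3       375.00       288.7733       866.3199
  4       375.00       264.6868     1,058.7472
  5       375.00       242.6093     1,213.0467
  6       375.00       222.3734     1,334.2402
  7       375.00       203.8253     1,426.7768
  8    10,250.00     5,106.5297    40,852.2375
  Σ                  6,987.5707    47,725.1929
P = 6,987.5707; Macaulay duration = 47,725.1929 / 6,987.5707 = 6.83001 years.
Modified duration = D_Mac / (1 + y) = 6.83001 / 1.091 = 6.26032 years.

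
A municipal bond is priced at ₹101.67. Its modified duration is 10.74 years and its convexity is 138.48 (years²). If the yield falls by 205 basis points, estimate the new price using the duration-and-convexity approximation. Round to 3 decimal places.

₹127.013

Duration effect: -D_mod·Δy = -10.74 × (-0.0205) = +0.220170
Convexity effect: ½·C·(Δy)² = 0.5 × 138.48 × (-0.0205)² = +0.02909811
ΔP/P ≈ +0.220170 + 0.02909811 = +0.24926811
New price ≈ 101.67 × (1 + 0.24926811) = 127.0130887437.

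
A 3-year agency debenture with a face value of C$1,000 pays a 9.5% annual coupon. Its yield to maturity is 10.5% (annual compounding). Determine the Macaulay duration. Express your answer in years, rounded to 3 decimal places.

Periodic yield y = 0.105. Discount each cash flow and weight by its year:
  t   CF        PV=CF/(1+0.105)^t    t·PV
  1        95.00        85.9729        85.9729
  2        95.00        77.8035       155.6070
  3     1,095.00       811.5724     2,434.7173
  Σ                    975.3488     2,676.2971
Price P = Σ PV = 975.3488.
Macaulay duration = Σ(t·PV) / P = 2,676.2971 / 975.3488 = 2.74394 years.

2.744 years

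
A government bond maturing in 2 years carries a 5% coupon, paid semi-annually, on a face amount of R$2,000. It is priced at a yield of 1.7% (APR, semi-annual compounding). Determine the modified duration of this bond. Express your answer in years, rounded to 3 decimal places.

1.914 years

Periodic yield y = 0.0085. First find Macaulay duration:
  t   CF        PV=CF/(1+0.0085)^t    t·PV
  1        50.00        49.5786        49.5786
  2        50.00        49.1607        98.3214
  3        50.00        48.7464       146.2391
  4     2,050.00     1,981.7563     7,927.0253
  Σ                  2,129.2420     8,221.1644
P = 2,129.2420; Macaulay duration = 8,221.1644 / 2,129.2420 = 3.86108 half-year periods = 1.93054 years.
Modified duration = D_Mac / (1 + y) = 1.93054 / 1.0085 = 1.91427 years.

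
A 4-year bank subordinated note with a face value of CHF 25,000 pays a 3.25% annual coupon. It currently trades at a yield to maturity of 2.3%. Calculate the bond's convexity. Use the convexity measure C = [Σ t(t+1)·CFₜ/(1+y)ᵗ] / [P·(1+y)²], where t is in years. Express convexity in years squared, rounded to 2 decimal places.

17.96

With y = 0.023:
  t   CF        PV=CF/(1+0.023)^t    t·PV        t(t+1)·PV
  1       812.50       794.2326       794.2326       1,588.4653
  2       812.50       776.3760     1,552.7520       4,658.2560
  3       812.50       758.9208     2,276.7625       9,107.0499
  4    25,812.50    23,568.2607    94,273.0429     471,365.2147
  Σ                 25,897.7902    98,896.7901     486,718.9859
P = 25,897.7902.
Convexity = Σ t(t+1)·PV / [P·(1+y)²] = 486,718.9859 / (25,897.7902 × 1.046529) = 17.95826.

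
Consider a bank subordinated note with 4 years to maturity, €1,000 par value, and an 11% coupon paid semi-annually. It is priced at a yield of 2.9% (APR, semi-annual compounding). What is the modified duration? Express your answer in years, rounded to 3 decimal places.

3.385 years

Periodic yield y = 0.0145. First find Macaulay duration:
  t   CF        PV=CF/(1+0.0145)^t    t·PV
  1        55.00        54.2139        54.2139
  2        55.00        53.4390       106.8781
  3        55.00        52.6752       158.0257
  4        55.00        51.9224       207.6895
  5        55.00        51.1803       255.9013
  6        55.00        50.4487       302.6925
  7        55.00        49.7277       348.0939
  8     1,055.00       940.2342     7,521.8737
  Σ                  1,303.8414     8,955.3684
P = 1,303.8414; Macaulay duration = 8,955.3684 / 1,303.8414 = 6.86845 half-year periods = 3.43422 years.
Modified duration = D_Mac / (1 + y) = 3.43422 / 1.0145 = 3.38514 years.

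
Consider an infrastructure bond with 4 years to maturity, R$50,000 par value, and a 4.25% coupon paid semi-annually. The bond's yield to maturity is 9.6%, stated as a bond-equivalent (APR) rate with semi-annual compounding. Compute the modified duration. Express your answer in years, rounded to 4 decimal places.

3.5171 years

Periodic yield y = 0.048. First find Macaulay duration:
  t   CF        PV=CF/(1+0.048)^t    t·PV
  1     1,062.50     1,013.8359     1,013.8359
  2     1,062.50       967.4006     1,934.8013
  3     1,062.50       923.0922     2,769.2767
  4     1,062.50       880.8132     3,523.2527
  5     1,062.50       840.4706     4,202.3530
  6     1,062.50       801.9758     4,811.8546
  7     1,062.50       765.2440     5,356.7083
  8    51,062.50    35,092.2983   280,738.3866
  Σ                 41,285.1307   304,350.4691
P = 41,285.1307; Macaulay duration = 304,350.4691 / 41,285.1307 = 7.37191 half-year periods = 3.68596 years.
Modified duration = D_Mac / (1 + y) = 3.68596 / 1.048 = 3.51713 years.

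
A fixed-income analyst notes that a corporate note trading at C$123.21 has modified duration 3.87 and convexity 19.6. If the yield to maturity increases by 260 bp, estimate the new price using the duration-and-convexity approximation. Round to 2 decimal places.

Duration effect: -D_mod·Δy = -3.87 × (+0.026) = -0.100620
Convexity effect: ½·C·(Δy)² = 0.5 × 19.6 × (0.026)² = +0.0066248
ΔP/P ≈ -0.100620 + 0.0066248 = -0.0939952
New price ≈ 123.21 × (1 - 0.0939952) = 111.628851408.

C$111.63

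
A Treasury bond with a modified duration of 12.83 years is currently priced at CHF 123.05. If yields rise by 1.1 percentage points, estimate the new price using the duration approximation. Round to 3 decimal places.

CHF 105.684

Duration approximation: ΔP/P ≈ -D_mod · Δy = -12.83 × (+0.011) = -0.141130.
New price ≈ 123.05 × (1 - 0.141130) = 105.6839535.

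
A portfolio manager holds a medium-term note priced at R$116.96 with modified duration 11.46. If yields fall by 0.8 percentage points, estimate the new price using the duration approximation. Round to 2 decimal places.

Duration approximation: ΔP/P ≈ -D_mod · Δy = -11.46 × (-0.008) = +0.091680.
New price ≈ 116.96 × (1 + 0.091680) = 127.6828928.

R$127.68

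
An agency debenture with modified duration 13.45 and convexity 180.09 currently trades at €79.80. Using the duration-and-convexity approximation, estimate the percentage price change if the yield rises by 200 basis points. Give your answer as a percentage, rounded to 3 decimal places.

-23.298%

Duration effect: -D_mod·Δy = -13.45 × (+0.02) = -0.269000
Convexity effect: ½·C·(Δy)² = 0.5 × 180.09 × (0.02)² = +0.0360180
ΔP/P ≈ -0.269000 + 0.0360180 = -0.232982
= -23.2982%.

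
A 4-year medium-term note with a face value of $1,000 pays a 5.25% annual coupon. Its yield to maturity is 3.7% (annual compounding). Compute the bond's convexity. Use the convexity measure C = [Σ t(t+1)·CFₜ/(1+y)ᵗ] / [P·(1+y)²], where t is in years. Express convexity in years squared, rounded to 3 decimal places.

16.863

With y = 0.037:
  t   CF        PV=CF/(1+0.037)^t    t·PV        t(t+1)·PV
  1        52.50        50.6268        50.6268         101.2536
  2        52.50        48.8205        97.6409         292.9227
  3        52.50        47.0785       141.2356         564.9425
  4     1,052.50       910.1376     3,640.5506      18,202.7529
  Σ                  1,056.6635     3,930.0539      19,161.8718
P = 1,056.6635.
Convexity = Σ t(t+1)·PV / [P·(1+y)²] = 19,161.8718 / (1,056.6635 × 1.075369) = 16.86335.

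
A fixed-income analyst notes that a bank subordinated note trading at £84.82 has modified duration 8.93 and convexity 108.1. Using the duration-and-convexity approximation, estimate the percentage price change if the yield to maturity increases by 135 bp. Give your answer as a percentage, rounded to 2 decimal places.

Duration effect: -D_mod·Δy = -8.93 × (+0.0135) = -0.120555
Convexity effect: ½·C·(Δy)² = 0.5 × 108.1 × (0.0135)² = +0.0098506125
ΔP/P ≈ -0.120555 + 0.0098506125 = -0.1107043875
= -11.07043875%.

-11.07%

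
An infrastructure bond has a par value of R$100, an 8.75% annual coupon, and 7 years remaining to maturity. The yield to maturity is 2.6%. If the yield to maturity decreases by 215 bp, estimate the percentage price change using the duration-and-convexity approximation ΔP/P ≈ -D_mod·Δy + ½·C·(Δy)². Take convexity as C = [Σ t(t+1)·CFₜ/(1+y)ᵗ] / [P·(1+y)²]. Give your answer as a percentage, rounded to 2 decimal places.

+13.02%

With y = 0.026:
  t   CF        PV=CF/(1+0.026)^t    t·PV        t(t+1)·PV
  1         8.75         8.5283         8.5283          17.0565
  2         8.75         8.3121        16.6243          49.8729
  3         8.75         8.1015        24.3045          97.2181
  4         8.75         7.8962        31.5848         157.9242
  5         8.75         7.6961        38.4805         230.8833
  6         8.75         7.5011        45.0065         315.0454
  7       108.75        90.8652       636.0566       5,088.4530
  Σ                    138.9006       800.5856       5,956.4534
P = 138.9006; D_Mac = 5.76373 yrs; D_mod = 5.61767 yrs; C = 40.73700.
Duration effect: -5.61767 × (-0.0215) = +0.120780
Convexity effect: 0.5 × 40.73700 × (-0.0215)² = +0.0094153
ΔP/P ≈ +0.120780 + 0.0094153 = +0.130195 = +13.0195%.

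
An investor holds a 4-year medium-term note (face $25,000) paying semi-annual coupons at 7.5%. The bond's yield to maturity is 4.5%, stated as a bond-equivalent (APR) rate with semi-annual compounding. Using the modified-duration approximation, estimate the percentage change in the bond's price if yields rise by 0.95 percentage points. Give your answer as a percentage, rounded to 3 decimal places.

Periodic yield y = 0.0225. Modified duration first:
  t   CF        PV=CF/(1+0.0225)^t    t·PV
  1       937.50       916.8704       916.8704
  2       937.50       896.6948     1,793.3896
  3       937.50       876.9631     2,630.8893
  4       937.50       857.6656     3,430.6625
  5       937.50       838.7928     4,193.9640
  6       937.50       820.3353     4,922.0115
  7       937.50       802.2839     5,615.9871
  8    25,937.50    21,708.0884   173,664.7069
  Σ                 27,717.6942   197,168.4813
P = 27,717.6942; D_Mac = 7.11345 half-year periods = 3.55673 yrs; D_mod = 3.55673/(1+0.0225) = 3.47846 yrs.
ΔP/P ≈ -D_mod · Δy = -3.47846 × (+0.0095) = -0.033045 = -3.3045%.

-3.305%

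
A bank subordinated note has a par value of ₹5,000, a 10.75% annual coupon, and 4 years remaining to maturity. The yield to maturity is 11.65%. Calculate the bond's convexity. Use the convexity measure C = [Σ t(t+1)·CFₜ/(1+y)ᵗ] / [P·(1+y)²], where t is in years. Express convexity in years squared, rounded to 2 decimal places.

With y = 0.1165:
  t   CF        PV=CF/(1+0.1165)^t    t·PV        t(t+1)·PV
  1       537.50       481.4151       481.4151         962.8303
  2       537.50       431.1824       862.3648       2,587.0943
  3       537.50       386.1911     1,158.5734       4,634.2935
  4     5,537.50     3,563.5170    14,254.0678      71,270.3391
  Σ                  4,862.3056    16,756.4211      79,454.5572
P = 4,862.3056.
Convexity = Σ t(t+1)·PV / [P·(1+y)²] = 79,454.5572 / (4,862.3056 × 1.246572) = 13.10868.

13.11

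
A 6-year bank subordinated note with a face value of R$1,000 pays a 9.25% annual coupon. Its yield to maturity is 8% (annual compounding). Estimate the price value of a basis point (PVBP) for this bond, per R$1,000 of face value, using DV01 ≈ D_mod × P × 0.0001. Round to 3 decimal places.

Periodic yield y = 0.08.
  t   CF        PV=CF/(1+0.08)^t    t·PV
  1        92.50        85.6481        85.6481
  2        92.50        79.3038       158.6077
  3        92.50        73.4295       220.2884
  4        92.50        67.9903       271.9610
  5        92.50        62.9539       314.7697
  6     1,092.50       688.4603     4,130.7619
  Σ                  1,057.7860     5,182.0370
P = 1,057.7860; D_Mac = 4.89895 yrs; D_mod = 4.53606 yrs.
DV01 ≈ 4.53606 × 1,057.7860 × 0.0001 = 0.479818.

R$0.480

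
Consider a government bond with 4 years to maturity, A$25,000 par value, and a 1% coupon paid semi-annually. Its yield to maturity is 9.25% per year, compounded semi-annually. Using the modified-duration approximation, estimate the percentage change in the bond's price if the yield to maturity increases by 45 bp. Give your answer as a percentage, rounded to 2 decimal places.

Periodic yield y = 0.04625. Modified duration first:
  t   CF        PV=CF/(1+0.04625)^t    t·PV
  1       125.00       119.4743       119.4743
  2       125.00       114.1929       228.3858
  3       125.00       109.1449       327.4348
  4       125.00       104.3201       417.2805
  5       125.00        99.7086       498.5430
  6       125.00        95.3009       571.8056
  7       125.00        91.0881       637.6168
  8    25,125.00    17,499.3655   139,994.9241
  Σ                 18,232.5955   142,795.4650
P = 18,232.5955; D_Mac = 7.83188 half-year periods = 3.91594 yrs; D_mod = 3.91594/(1+0.04625) = 3.74283 yrs.
ΔP/P ≈ -D_mod · Δy = -3.74283 × (+0.0045) = -0.016843 = -1.6843%.

-1.68%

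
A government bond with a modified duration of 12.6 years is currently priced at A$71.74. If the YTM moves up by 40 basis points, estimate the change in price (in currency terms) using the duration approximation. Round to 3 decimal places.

-A$3.616

Duration approximation: ΔP/P ≈ -D_mod · Δy = -12.6 × (+0.004) = -0.050400.
ΔP ≈ 71.74 × (-0.050400) = -3.615696.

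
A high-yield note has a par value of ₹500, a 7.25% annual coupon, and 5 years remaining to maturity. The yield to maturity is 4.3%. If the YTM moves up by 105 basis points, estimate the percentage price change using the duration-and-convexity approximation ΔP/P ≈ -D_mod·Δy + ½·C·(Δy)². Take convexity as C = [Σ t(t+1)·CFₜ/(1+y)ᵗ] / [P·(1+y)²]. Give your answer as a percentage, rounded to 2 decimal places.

-4.31%

With y = 0.043:
  t   CF        PV=CF/(1+0.043)^t    t·PV        t(t+1)·PV
  1        36.25        34.7555        34.7555          69.5110
  2        36.25        33.3226        66.6453         199.9358
  3        36.25        31.9488        95.8465         383.3861
  4        36.25        30.6317       122.5267         612.6335
  5       536.25       434.4560     2,172.2798      13,033.6789
  Σ                    565.1146     2,492.0538      14,299.1454
P = 565.1146; D_Mac = 4.40982 yrs; D_mod = 4.22802 yrs; C = 23.25974.
Duration effect: -4.22802 × (+0.0105) = -0.044394
Convexity effect: 0.5 × 23.25974 × (0.0105)² = +0.0012822
ΔP/P ≈ -0.044394 + 0.0012822 = -0.043112 = -4.3112%.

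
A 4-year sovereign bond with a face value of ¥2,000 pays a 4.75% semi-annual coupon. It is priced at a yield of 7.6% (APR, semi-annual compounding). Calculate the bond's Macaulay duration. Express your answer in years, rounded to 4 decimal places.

3.6702 years

Periodic yield y = 0.038. Discount each cash flow and weight by its period:
  t   CF        PV=CF/(1+0.038)^t    t·PV
  1        47.50        45.7611        45.7611
  2        47.50        44.0858        88.1716
  3        47.50        42.4719       127.4157
  4        47.50        40.9170       163.6682
  5        47.50        39.4191       197.0956
  6        47.50        37.9760       227.8561
  7        47.50        36.5858       256.1004
  8     2,047.50     1,519.3054    12,154.4432
  Σ                  1,806.5221    13,260.5118
Price P = Σ PV = 1,806.5221.
Macaulay duration = Σ(t·PV) / P = 13,260.5118 / 1,806.5221 = 7.34035 half-year periods.
In years: 7.34035 / 2 = 3.67018 years.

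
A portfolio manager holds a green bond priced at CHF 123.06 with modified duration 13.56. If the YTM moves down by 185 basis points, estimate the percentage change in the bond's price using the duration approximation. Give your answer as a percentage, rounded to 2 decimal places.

+25.09%

Duration approximation: ΔP/P ≈ -D_mod · Δy = -13.56 × (-0.0185) = +0.250860.
As a percentage: +25.0860%.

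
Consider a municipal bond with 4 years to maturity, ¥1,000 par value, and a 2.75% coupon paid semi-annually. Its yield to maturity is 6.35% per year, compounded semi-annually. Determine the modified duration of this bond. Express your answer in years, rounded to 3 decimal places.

Periodic yield y = 0.03175. First find Macaulay duration:
  t   CF        PV=CF/(1+0.03175)^t    t·PV
  1        13.75        13.3269        13.3269
  2        13.75        12.9168        25.8335
  3        13.75        12.5193        37.5578
  4        13.75        12.1340        48.5361
  5        13.75        11.7606        58.8031
  6        13.75        11.3987        68.3923
  7        13.75        11.0479        77.3356
  8     1,013.75       789.4689     6,315.7515
  Σ                    874.5732     6,645.5368
P = 874.5732; Macaulay duration = 6,645.5368 / 874.5732 = 7.59861 half-year periods = 3.79930 years.
Modified duration = D_Mac / (1 + y) = 3.79930 / 1.03175 = 3.68239 years.

3.682 years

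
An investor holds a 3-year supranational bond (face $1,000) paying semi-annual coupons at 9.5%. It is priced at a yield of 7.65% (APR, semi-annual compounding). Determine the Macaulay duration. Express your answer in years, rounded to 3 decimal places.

Periodic yield y = 0.03825. Discount each cash flow and weight by its period:
  t   CF        PV=CF/(1+0.03825)^t    t·PV
  1        47.50        45.7501        45.7501
  2        47.50        44.0646        88.1292
  3        47.50        42.4412       127.3236
  4        47.50        40.8776       163.5106
  5        47.50        39.3717       196.8584
  6     1,047.50       836.2621     5,017.5723
  Σ                  1,048.7672     5,639.1442
Price P = Σ PV = 1,048.7672.
Macaulay duration = Σ(t·PV) / P = 5,639.1442 / 1,048.7672 = 5.37693 half-year periods.
In years: 5.37693 / 2 = 2.68846 years.

2.688 years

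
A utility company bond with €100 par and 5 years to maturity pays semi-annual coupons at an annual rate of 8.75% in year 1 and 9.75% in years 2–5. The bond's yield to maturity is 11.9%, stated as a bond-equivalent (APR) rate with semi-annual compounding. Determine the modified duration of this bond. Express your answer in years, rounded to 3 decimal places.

3.833 years

Periodic yield y = 0.0595. First find Macaulay duration:
  t   CF        PV=CF/(1+0.0595)^t    t·PV
  1        4.375         4.1293         4.1293
  2        4.375         3.8974         7.7948
  3        4.875         4.0989        12.2968
  4        4.875         3.8688        15.4750
  5        4.875         3.6515        18.2574
  6        4.875         3.4464        20.6786
  7        4.875         3.2529        22.7702
  8        4.875         3.0702        24.5616
  9        4.875         2.8978        26.0801
  10     104.875        58.8386       588.3860
  Σ                     91.1518       740.4298
P = 91.1518; Macaulay duration = 740.4298 / 91.1518 = 8.12304 half-year periods = 4.06152 years.
Modified duration = D_Mac / (1 + y) = 4.06152 / 1.0595 = 3.83343 years.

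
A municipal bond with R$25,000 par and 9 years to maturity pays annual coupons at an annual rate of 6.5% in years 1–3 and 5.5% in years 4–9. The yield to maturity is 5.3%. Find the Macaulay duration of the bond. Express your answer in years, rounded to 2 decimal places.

Periodic yield y = 0.053. Discount each cash flow and weight by its year:
  t   CF        PV=CF/(1+0.053)^t    t·PV
  1     1,625.00     1,543.2099     1,543.2099
  2     1,625.00     1,465.5364     2,931.0729
  3     1,625.00     1,391.7725     4,175.3175
  4     1,375.00     1,118.3795     4,473.5182
  5     1,375.00     1,062.0888     5,310.4442
  6     1,375.00     1,008.6314     6,051.7882
  7     1,375.00       957.8645     6,705.0518
  8     1,375.00       909.6529     7,277.2235
  9    26,375.00    16,570.5578   149,135.0201
  Σ                 26,027.6938   187,602.6463
Price P = Σ PV = 26,027.6938.
Macaulay duration = Σ(t·PV) / P = 187,602.6463 / 26,027.6938 = 7.20781 years.

7.21 years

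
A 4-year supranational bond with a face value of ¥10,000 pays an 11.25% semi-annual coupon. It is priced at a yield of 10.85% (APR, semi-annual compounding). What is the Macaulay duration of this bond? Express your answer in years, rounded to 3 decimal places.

Periodic yield y = 0.05425. Discount each cash flow and weight by its period:
  t   CF        PV=CF/(1+0.05425)^t    t·PV
  1       562.50       533.5547       533.5547
  2       562.50       506.0988     1,012.1976
  3       562.50       480.0558     1,440.1673
  4       562.50       455.3529     1,821.4115
  5       562.50       431.9212     2,159.6058
  6       562.50       409.6952     2,458.1712
  7       562.50       388.6129     2,720.2906
  8    10,562.50     6,921.7808    55,374.2467
  Σ                 10,127.0722    67,519.6454
Price P = Σ PV = 10,127.0722.
Macaulay duration = Σ(t·PV) / P = 67,519.6454 / 10,127.0722 = 6.66724 half-year periods.
In years: 6.66724 / 2 = 3.33362 years.

3.334 years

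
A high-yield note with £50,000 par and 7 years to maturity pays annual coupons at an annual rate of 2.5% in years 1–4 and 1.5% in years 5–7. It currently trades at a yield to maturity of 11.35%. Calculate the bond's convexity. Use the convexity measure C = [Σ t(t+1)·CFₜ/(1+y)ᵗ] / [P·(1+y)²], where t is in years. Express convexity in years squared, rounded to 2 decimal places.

With y = 0.1135:
  t   CF        PV=CF/(1+0.1135)^t    t·PV        t(t+1)·PV
  1     1,250.00     1,122.5864     1,122.5864       2,245.1729
  2     1,250.00     1,008.1603     2,016.3205       6,048.9615
  3     1,250.00       905.3976     2,716.1929      10,864.7714
  4     1,250.00       813.1097     3,252.4387      16,262.1935
  5       750.00       438.1372     2,190.6861      13,144.1168
  6       750.00       393.4775     2,360.8652      16,526.0562
  7    50,750.00    23,911.3721   167,379.6044   1,339,036.8350
  Σ                 28,592.2408   181,038.6942   1,404,128.1074
P = 28,592.2408.
Convexity = Σ t(t+1)·PV / [P·(1+y)²] = 1,404,128.1074 / (28,592.2408 × 1.239882) = 39.60756.

39.61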